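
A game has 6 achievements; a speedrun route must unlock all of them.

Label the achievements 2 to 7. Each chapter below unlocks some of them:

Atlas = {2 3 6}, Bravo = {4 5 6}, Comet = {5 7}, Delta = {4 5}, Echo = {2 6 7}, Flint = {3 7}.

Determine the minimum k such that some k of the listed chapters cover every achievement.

3

Take {Atlas, Bravo, Flint}. Their union is {2, 3, 4, 5, 6, 7}, which is all 6 achievements.
No 2 of the 6 chapters cover everything (all 15 combinations miss at least one achievement), so 3 is optimal.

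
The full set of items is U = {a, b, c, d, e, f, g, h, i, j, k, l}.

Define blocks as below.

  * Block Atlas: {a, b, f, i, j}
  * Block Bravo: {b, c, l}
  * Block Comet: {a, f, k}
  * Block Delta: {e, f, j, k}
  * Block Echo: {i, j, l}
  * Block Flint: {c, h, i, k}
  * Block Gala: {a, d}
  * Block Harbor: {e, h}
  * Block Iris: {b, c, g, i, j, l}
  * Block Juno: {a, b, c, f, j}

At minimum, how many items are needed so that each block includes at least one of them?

4

The 4 items {a, b, h, j} hit every block.
No choice of 3 items meets every block, so 4 is the minimum.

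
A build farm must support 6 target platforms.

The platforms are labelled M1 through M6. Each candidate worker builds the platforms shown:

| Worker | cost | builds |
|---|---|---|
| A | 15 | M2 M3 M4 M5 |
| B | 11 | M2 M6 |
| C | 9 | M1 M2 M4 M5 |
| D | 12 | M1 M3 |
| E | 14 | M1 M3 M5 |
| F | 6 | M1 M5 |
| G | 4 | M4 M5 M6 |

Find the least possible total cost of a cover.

C, D, G together cover every platform (C ∪ D ∪ G = {M1, M2, M3, M4, M5, M6}); total cost 9 + 12 + 4 = 25.
No covering selection has total cost below 25.

25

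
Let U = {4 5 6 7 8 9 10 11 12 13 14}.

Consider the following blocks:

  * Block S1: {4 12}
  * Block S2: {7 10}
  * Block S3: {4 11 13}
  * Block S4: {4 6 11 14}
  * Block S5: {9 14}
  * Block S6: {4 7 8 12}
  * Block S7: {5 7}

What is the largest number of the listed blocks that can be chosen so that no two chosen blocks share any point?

S1, S5, S7 are pairwise disjoint (S1={4,12}; S5={9,14}; S7={5,7}).
Every remaining block overlaps one of these, and no 4 of the listed blocks are pairwise disjoint, so 3 is the maximum.

3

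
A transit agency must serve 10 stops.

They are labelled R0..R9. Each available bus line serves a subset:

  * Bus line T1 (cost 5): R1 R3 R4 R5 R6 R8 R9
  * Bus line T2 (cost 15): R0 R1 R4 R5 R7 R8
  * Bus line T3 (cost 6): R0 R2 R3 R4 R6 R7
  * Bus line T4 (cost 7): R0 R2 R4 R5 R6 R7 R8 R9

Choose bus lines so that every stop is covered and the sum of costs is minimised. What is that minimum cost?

T1, T3 together cover every stop (T1 ∪ T3 = {R0, R1, R2, R3, R4, R5, R6, R7, R8, R9}); total cost 5 + 6 = 11.
No covering selection has total cost below 11.

11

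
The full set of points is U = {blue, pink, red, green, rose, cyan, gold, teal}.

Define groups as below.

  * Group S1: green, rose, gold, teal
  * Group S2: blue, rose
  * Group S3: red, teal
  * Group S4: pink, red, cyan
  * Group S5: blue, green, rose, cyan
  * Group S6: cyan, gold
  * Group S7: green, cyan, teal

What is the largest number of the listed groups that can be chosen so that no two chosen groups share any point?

S2, S3, S6 are pairwise disjoint (S2={blue,rose}; S3={red,teal}; S6={cyan,gold}).
Every remaining group overlaps one of these, and no 4 of the listed groups are pairwise disjoint, so 3 is the maximum.

3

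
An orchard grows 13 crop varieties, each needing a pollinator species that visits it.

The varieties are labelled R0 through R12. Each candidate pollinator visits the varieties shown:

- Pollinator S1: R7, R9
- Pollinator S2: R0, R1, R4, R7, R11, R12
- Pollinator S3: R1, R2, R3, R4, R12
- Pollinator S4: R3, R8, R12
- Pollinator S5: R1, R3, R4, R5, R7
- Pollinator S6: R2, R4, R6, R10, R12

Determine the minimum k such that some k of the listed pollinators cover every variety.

5

Take {S1, S2, S4, S5, S6}. Their union is {R0, R1, R2, R3, R4, R5, R6, R7, R8, R9, R10, R11, R12}, which is all 13 varieties.
No 4 of the 6 pollinators cover everything (all 15 combinations miss at least one variety), so 5 is optimal.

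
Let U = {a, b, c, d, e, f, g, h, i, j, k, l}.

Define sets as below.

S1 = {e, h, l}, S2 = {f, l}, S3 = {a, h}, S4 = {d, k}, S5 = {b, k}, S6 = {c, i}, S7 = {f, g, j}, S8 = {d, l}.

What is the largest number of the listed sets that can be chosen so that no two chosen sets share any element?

S3, S5, S6, S7, S8 are pairwise disjoint (S3={a,h}; S5={b,k}; S6={c,i}; S7={f,g,j}; S8={d,l}).
Every remaining set overlaps one of these, and no 6 of the listed sets are pairwise disjoint, so 5 is the maximum.

5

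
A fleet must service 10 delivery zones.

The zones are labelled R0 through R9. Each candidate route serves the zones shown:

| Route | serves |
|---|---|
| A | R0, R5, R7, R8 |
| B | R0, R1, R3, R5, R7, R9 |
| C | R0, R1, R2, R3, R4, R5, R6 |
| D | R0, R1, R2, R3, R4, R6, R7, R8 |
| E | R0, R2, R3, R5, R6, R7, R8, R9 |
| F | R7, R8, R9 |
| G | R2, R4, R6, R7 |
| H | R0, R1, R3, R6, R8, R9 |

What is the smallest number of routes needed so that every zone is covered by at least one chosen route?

C and E together: C ∪ E = {R0, R1, R2, R3, R4, R5, R6, R7, R8, R9} — every zone is covered.
No single route has all 10 zones (the largest, D, has 8), so 2 is optimal.

2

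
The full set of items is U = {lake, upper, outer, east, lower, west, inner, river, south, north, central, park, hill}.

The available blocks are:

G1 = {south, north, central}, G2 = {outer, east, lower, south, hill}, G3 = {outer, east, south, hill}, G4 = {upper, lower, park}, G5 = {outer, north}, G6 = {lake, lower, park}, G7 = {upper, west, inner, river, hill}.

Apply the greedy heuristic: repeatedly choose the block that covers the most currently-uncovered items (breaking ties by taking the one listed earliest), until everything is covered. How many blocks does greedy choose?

4

Greedy: pick G2 (covers 5 new) → pick G7 (covers 4 new) → pick G1 (covers 2 new) → pick G6 (covers 2 new). Total picks: 4.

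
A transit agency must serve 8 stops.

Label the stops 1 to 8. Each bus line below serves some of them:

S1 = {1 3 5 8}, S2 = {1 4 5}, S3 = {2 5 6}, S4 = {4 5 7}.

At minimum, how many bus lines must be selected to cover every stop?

S1 and S3 and S4 together: S1 ∪ S3 ∪ S4 = {1, 2, 3, 4, 5, 6, 7, 8} — every stop is covered.
Only S3 contains 2, so S3 is forced; the remaining 5 stops need at least 2 more bus lines (each remaining bus line adds at most 3) — so at least 3 bus lines are needed, and 3 is optimal.

3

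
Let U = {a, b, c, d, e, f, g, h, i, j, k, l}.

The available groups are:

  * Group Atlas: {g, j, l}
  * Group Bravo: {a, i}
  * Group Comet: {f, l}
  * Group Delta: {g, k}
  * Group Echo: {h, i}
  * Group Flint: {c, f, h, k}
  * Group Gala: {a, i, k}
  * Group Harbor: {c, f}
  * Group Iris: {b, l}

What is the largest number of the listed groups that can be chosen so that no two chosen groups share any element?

Delta, Echo, Harbor, Iris are pairwise disjoint (Delta={g,k}; Echo={h,i}; Harbor={c,f}; Iris={b,l}).
Every remaining group overlaps one of these, and no 5 of the listed groups are pairwise disjoint, so 4 is the maximum.

4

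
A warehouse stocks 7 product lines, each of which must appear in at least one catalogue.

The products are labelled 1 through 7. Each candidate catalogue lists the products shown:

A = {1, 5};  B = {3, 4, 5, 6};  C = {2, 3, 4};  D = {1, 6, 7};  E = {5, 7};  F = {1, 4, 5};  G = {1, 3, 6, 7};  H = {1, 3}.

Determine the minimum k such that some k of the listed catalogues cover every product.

3

Take {C, D, F}. Their union is {1, 2, 3, 4, 5, 6, 7}, which is all 7 products.
Only C contains 2, so C is forced; the remaining 4 products need at least 2 more catalogues (each remaining catalogue adds at most 3) — so at least 3 catalogues are needed, and 3 is optimal.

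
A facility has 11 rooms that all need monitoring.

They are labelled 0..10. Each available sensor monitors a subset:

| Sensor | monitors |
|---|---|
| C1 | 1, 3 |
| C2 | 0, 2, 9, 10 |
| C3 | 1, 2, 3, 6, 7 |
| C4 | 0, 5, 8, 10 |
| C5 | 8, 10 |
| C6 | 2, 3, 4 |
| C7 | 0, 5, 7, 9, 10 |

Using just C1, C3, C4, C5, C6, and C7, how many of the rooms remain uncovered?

Union of C1, C3, C4, C5, C6, C7 = {0, 1, 2, 3, 4, 5, 6, 7, 8, 9, 10} — that's every room, so 0 are uncovered.

0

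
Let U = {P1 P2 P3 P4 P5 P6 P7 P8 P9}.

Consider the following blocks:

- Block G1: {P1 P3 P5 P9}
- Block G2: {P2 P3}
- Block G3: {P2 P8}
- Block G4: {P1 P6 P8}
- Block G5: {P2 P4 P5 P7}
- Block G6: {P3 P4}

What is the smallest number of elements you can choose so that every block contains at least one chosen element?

H = {P3, P4, P8} meets every block (each contains at least one member of H), and |H| = 3.
No choice of 2 elements meets every block, so 3 is the minimum.

3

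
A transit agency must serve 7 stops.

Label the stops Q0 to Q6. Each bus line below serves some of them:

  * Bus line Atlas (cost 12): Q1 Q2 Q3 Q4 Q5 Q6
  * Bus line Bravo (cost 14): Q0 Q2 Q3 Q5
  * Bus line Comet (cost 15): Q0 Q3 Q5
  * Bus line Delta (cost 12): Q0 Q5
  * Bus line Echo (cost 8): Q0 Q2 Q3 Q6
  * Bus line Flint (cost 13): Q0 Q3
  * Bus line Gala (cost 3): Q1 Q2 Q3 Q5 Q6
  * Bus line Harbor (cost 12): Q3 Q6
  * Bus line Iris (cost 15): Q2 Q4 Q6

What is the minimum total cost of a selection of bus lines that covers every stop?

20

Atlas, Echo together cover every stop (Atlas ∪ Echo = {Q0, Q1, Q2, Q3, Q4, Q5, Q6}); total cost 12 + 8 = 20.
The greedy pick Gala, Echo, Atlas costs 23; no covering selection beats 20.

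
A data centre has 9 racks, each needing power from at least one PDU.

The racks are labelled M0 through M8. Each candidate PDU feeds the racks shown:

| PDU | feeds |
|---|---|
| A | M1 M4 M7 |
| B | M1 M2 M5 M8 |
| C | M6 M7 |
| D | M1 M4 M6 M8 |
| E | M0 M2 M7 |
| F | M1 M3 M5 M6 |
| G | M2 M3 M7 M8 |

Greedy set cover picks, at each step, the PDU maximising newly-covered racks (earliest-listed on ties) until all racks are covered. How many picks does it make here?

4

Greedy: pick B (covers 4 new) → pick A (covers 2 new) → pick F (covers 2 new) → pick E (covers 1 new). Total picks: 4.
(The true minimum cover uses only 3 PDUs, so greedy is not optimal here.)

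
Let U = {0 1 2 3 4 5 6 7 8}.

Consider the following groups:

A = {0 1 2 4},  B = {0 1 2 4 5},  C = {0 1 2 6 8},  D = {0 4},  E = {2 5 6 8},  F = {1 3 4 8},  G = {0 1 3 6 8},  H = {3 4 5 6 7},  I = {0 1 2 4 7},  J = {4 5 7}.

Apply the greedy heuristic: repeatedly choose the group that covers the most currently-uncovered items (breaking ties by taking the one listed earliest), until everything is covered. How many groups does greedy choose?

3

Greedy: pick B (covers 5 new) → pick G (covers 3 new) → pick H (covers 1 new). Total picks: 3.
(The true minimum cover uses only 2 groups, so greedy is not optimal here.)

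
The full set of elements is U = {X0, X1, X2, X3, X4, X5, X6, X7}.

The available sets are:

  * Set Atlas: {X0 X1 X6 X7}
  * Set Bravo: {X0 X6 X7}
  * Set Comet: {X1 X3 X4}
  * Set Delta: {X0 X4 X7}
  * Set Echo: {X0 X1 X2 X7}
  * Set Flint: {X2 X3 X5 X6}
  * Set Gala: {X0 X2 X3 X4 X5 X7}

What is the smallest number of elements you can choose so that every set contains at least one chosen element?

The 2 elements {X3, X7} hit every set.
The sets Delta, Flint are pairwise disjoint, so any hitting set needs a separate element for each — at least 2. Hence 2 is optimal.

2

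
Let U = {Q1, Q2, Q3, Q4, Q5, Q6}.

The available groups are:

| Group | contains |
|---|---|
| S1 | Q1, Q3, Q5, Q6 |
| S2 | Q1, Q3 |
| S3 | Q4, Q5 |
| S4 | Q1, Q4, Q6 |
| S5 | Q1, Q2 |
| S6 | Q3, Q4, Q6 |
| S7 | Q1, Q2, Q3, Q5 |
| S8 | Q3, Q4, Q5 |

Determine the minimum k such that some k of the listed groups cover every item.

2

S4 and S7 cover everything between them: the union {Q1, Q2, Q3, Q4, Q5, Q6} is all of U.
No single group has all 6 items (the largest, S1, has 4), so 2 is optimal.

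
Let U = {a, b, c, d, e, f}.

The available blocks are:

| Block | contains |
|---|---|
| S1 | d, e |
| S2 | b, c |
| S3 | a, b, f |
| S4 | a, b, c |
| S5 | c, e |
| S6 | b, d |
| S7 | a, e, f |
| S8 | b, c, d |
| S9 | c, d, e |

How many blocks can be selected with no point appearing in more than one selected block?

S3, S5 are pairwise disjoint (S3={a,b,f}; S5={c,e}).
Every remaining block overlaps one of these, and no 3 of the listed blocks are pairwise disjoint, so 2 is the maximum.

2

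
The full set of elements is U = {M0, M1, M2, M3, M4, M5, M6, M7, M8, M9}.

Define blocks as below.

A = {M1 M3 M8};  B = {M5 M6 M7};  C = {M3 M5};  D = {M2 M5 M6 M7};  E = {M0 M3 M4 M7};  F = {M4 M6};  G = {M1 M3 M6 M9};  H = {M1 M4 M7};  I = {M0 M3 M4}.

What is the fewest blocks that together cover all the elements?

4

A and D and E and G together: A ∪ D ∪ E ∪ G = {M0, M1, M2, M3, M4, M5, M6, M7, M8, M9} — every element is covered.
No 3 of the 9 blocks cover everything (all 84 combinations miss at least one element), so 4 is optimal.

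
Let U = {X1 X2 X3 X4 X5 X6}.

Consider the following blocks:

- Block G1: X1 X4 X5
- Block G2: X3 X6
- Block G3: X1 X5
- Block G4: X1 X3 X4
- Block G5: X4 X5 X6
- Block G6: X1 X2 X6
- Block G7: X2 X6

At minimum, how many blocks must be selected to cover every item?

G3, G4, and G7 cover everything between them: the union {X1, X2, X3, X4, X5, X6} is all of U.
No 2 of the 7 blocks cover everything (all 21 combinations miss at least one item), so 3 is optimal.

3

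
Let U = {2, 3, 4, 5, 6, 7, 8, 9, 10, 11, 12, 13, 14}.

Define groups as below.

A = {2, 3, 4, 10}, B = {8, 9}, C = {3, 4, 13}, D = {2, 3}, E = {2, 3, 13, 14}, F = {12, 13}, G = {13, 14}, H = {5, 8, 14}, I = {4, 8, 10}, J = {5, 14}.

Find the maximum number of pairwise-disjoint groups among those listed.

B, D, F, J are pairwise disjoint (B={8,9}; D={2,3}; F={12,13}; J={5,14}).
Every remaining group overlaps one of these, and no 5 of the listed groups are pairwise disjoint, so 4 is the maximum.

4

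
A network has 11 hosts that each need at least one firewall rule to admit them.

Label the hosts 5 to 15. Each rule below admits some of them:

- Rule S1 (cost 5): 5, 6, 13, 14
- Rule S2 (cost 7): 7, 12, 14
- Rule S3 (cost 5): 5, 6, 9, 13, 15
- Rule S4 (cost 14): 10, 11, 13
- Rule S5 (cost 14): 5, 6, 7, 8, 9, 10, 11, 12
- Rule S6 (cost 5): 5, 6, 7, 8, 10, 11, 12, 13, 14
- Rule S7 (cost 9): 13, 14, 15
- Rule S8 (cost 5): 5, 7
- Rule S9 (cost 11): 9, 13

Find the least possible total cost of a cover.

10

S3, S6 together cover every host (S3 ∪ S6 = {5, 6, 7, 8, 9, 10, 11, 12, 13, 14, 15}); total cost 5 + 5 = 10.
No covering selection has total cost below 10.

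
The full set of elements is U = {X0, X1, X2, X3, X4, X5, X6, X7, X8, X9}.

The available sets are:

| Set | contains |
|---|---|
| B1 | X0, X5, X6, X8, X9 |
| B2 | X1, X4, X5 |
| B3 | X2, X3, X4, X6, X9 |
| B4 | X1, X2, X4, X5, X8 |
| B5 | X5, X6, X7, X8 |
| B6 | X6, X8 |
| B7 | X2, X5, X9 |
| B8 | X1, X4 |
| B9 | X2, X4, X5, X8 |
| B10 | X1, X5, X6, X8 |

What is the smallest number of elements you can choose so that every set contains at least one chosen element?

H = {X4, X5, X6} meets every set (each contains at least one member of H), and |H| = 3.
The sets B6, B7, B8 are pairwise disjoint, so any hitting set needs a separate element for each — at least 3. Hence 3 is optimal.

3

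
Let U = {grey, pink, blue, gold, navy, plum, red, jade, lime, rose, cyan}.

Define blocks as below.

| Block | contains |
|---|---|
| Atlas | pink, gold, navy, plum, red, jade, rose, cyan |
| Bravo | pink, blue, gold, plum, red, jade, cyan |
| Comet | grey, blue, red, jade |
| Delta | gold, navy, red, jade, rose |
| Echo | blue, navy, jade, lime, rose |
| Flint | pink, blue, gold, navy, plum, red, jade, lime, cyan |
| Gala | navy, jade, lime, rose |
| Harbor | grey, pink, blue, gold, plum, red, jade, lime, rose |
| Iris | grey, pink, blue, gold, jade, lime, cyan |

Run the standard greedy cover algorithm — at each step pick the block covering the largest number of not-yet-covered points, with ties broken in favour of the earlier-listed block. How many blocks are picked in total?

2

Greedy: pick Flint (covers 9 new) → pick Harbor (covers 2 new). Total picks: 2.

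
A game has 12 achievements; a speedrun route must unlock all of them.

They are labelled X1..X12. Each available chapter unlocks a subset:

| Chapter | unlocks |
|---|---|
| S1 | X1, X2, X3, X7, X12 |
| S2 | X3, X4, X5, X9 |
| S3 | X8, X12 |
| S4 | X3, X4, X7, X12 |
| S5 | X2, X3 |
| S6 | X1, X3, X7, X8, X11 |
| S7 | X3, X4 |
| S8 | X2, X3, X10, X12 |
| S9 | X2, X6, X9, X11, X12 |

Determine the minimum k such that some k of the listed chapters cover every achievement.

S2 and S6 and S8 and S9 together: S2 ∪ S6 ∪ S8 ∪ S9 = {X1, X2, X3, X4, X5, X6, X7, X8, X9, X10, X11, X12} — every achievement is covered.
No 3 of the 9 chapters cover everything (all 84 combinations miss at least one achievement), so 4 is optimal.

4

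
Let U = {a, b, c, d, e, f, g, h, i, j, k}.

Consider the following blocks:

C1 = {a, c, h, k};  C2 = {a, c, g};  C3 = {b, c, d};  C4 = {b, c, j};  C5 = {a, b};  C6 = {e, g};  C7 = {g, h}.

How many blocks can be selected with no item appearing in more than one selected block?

2

C4, C7 are pairwise disjoint (C4={b,c,j}; C7={g,h}).
Every remaining block overlaps one of these, and no 3 of the listed blocks are pairwise disjoint, so 2 is the maximum.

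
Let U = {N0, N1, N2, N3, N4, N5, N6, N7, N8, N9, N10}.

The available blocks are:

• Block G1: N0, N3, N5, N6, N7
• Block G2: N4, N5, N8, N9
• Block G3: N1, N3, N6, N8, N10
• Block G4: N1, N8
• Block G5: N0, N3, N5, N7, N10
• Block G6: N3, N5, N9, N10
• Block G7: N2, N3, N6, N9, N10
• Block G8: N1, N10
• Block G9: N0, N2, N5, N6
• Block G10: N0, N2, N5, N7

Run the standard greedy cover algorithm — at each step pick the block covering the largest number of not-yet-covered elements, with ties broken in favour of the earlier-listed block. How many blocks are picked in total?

4

Greedy: pick G1 (covers 5 new) → pick G2 (covers 3 new) → pick G3 (covers 2 new) → pick G7 (covers 1 new). Total picks: 4.
(The true minimum cover uses only 3 blocks, so greedy is not optimal here.)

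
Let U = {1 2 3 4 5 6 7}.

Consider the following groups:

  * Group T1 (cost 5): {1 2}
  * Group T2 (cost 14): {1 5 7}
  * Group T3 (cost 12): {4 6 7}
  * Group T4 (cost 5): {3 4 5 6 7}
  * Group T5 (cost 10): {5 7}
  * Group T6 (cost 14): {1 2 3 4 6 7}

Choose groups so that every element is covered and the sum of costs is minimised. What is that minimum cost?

T1, T4 together cover every element (T1 ∪ T4 = {1, 2, 3, 4, 5, 6, 7}); total cost 5 + 5 = 10.
No covering selection has total cost below 10.

10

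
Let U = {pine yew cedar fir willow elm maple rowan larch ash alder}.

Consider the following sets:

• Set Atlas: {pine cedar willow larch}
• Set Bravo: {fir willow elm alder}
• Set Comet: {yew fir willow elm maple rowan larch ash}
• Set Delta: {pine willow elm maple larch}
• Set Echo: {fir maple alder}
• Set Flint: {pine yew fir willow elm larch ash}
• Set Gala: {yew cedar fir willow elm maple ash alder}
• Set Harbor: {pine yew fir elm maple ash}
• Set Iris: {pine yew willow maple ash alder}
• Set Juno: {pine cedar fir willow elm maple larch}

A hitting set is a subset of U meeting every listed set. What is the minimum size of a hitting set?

Take H = {willow, maple}. Each listed set contains at least one of these, so H is a hitting set of size 2.
The sets Atlas, Echo are pairwise disjoint, so any hitting set needs a separate item for each — at least 2. Hence 2 is optimal.

2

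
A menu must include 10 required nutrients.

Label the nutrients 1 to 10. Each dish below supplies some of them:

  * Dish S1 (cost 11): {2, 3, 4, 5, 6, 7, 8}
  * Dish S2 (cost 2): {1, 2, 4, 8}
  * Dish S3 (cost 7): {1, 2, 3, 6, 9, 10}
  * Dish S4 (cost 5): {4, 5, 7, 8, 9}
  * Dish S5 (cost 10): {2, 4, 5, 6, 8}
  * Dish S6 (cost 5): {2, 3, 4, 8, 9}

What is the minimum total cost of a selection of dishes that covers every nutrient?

S3, S4 together cover every nutrient (S3 ∪ S4 = {1, 2, 3, 4, 5, 6, 7, 8, 9, 10}); total cost 7 + 5 = 12.
The greedy pick S2, S4, S3 costs 14; no covering selection beats 12.

12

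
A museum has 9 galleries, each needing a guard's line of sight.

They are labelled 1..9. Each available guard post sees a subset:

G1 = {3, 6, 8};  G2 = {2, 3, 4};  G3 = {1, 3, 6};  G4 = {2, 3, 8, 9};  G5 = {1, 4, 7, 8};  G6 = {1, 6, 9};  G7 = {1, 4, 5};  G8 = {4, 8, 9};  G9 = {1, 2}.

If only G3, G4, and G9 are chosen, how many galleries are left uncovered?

3

Union of G3, G4, G9 = {1, 2, 3, 6, 8, 9}.
Not covered: 4, 5, 7 — 3 galleries.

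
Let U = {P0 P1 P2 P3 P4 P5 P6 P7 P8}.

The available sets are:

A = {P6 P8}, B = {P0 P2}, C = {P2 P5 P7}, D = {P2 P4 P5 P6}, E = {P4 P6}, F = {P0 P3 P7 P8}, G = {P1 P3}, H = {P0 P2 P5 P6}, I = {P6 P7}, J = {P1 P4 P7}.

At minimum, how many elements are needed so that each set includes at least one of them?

4

T = {P0, P1, P5, P6} meets every set (each contains at least one member of T), and |T| = 4.
No choice of 3 elements meets every set, so 4 is the minimum.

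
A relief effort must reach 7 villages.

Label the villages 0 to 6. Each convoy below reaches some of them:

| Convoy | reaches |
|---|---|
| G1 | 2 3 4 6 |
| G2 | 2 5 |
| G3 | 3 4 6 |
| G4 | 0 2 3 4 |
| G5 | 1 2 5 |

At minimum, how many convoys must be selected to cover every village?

3

G1 and G4 and G5 together: G1 ∪ G4 ∪ G5 = {0, 1, 2, 3, 4, 5, 6} — every village is covered.
Only G4 contains 0, so G4 is forced; the remaining 3 villages need at least 2 more convoys (each remaining convoy adds at most 2) — so at least 3 convoys are needed, and 3 is optimal.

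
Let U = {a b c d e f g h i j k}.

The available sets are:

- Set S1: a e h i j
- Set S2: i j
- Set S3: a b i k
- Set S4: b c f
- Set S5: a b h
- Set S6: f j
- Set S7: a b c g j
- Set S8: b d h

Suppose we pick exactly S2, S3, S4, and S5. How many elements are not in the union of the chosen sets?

Union of S2, S3, S4, S5 = {a, b, c, f, h, i, j, k}.
Not covered: d, e, g — 3 elements.

3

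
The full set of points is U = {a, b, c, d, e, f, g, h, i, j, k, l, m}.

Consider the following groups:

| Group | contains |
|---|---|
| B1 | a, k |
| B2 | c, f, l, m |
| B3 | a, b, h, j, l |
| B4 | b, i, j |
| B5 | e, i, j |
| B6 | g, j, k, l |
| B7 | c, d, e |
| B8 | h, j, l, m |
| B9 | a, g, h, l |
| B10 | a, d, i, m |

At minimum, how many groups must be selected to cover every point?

5

Take {B2, B3, B5, B6, B10}. Their union is {a, b, c, d, e, f, g, h, i, j, k, l, m}, which is all 13 points.
No 4 of the 10 groups cover everything (all 210 combinations miss at least one point), so 5 is optimal.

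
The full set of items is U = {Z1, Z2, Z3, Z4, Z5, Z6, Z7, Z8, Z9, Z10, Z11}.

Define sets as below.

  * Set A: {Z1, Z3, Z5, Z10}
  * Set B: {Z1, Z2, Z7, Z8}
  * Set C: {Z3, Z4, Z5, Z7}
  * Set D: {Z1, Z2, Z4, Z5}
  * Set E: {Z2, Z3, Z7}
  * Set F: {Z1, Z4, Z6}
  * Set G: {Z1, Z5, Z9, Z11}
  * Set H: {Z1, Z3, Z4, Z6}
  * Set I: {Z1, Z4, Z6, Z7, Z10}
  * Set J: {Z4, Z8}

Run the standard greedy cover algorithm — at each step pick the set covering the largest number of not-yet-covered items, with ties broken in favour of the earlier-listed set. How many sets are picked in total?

4

Greedy: pick I (covers 5 new) → pick G (covers 3 new) → pick B (covers 2 new) → pick A (covers 1 new). Total picks: 4.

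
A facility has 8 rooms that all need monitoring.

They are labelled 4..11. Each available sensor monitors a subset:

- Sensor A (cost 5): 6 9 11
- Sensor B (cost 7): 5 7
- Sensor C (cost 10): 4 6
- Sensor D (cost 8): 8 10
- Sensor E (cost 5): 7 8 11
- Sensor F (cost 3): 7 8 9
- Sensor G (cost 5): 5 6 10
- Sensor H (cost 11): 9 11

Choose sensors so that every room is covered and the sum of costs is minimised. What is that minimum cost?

C, E, F, G together cover every room (C ∪ E ∪ F ∪ G = {4, 5, 6, 7, 8, 9, 10, 11}); total cost 10 + 5 + 3 + 5 = 23.
No covering selection has total cost below 23.

23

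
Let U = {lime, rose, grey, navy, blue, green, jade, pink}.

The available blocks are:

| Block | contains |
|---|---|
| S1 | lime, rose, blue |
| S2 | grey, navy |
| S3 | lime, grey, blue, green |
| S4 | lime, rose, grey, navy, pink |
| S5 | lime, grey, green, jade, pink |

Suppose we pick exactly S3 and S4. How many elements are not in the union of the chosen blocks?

1

Union of S3, S4 = {lime, rose, grey, navy, blue, green, pink}.
Not covered: jade — 1 element.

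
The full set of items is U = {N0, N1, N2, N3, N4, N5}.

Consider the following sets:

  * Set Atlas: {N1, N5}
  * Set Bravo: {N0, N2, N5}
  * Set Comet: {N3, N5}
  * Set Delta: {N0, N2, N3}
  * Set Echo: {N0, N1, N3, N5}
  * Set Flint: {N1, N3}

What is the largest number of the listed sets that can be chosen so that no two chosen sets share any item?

Atlas, Delta are pairwise disjoint (Atlas={N1,N5}; Delta={N0,N2,N3}).
Every remaining set overlaps one of these, and no 3 of the listed sets are pairwise disjoint, so 2 is the maximum.

2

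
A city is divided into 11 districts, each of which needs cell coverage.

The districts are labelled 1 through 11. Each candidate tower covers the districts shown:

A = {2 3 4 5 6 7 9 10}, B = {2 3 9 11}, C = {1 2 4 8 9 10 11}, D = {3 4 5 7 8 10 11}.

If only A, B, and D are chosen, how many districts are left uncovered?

1

Union of A, B, D = {2, 3, 4, 5, 6, 7, 8, 9, 10, 11}.
Not covered: 1 — 1 district.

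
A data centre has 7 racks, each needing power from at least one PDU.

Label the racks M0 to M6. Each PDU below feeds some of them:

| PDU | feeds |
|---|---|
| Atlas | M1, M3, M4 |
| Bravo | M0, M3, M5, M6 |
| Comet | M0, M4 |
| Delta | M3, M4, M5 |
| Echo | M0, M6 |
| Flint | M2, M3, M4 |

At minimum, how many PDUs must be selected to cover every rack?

3

Take {Atlas, Bravo, Flint}. Their union is {M0, M1, M2, M3, M4, M5, M6}, which is all 7 racks.
Only Atlas contains M1, so Atlas is forced; the remaining 4 racks need at least 2 more PDUs (each remaining PDU adds at most 3) — so at least 3 PDUs are needed, and 3 is optimal.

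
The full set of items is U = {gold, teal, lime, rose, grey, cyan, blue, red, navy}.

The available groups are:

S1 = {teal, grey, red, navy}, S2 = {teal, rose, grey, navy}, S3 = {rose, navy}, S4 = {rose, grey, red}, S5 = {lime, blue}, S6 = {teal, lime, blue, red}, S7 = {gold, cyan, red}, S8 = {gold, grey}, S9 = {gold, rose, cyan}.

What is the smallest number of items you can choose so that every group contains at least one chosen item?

The 4 items {gold, rose, blue, navy} hit every group.
No choice of 3 items meets every group, so 4 is the minimum.

4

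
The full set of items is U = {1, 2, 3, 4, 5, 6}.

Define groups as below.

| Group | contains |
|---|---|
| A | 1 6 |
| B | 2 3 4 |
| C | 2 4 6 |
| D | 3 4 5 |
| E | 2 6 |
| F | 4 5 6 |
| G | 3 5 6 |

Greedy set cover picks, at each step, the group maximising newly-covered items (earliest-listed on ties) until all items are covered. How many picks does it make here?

3

Greedy: pick B (covers 3 new) → pick A (covers 2 new) → pick D (covers 1 new). Total picks: 3.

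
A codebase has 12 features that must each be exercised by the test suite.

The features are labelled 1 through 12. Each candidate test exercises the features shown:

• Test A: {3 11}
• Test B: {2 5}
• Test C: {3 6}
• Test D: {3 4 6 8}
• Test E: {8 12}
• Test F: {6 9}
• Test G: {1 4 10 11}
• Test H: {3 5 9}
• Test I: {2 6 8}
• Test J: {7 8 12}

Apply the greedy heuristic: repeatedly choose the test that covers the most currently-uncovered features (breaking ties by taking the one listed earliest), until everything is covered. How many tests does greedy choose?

Greedy: pick D (covers 4 new) → pick G (covers 3 new) → pick B (covers 2 new) → pick J (covers 2 new) → pick F (covers 1 new). Total picks: 5.
(The true minimum cover uses only 4 tests, so greedy is not optimal here.)

5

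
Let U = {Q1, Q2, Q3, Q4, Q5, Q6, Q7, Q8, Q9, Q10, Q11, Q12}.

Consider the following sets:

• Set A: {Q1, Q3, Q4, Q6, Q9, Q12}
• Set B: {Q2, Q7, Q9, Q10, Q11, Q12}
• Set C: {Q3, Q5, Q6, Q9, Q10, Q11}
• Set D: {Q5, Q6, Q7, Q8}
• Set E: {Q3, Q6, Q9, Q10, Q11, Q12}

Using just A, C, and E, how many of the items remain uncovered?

Union of A, C, E = {Q1, Q3, Q4, Q5, Q6, Q9, Q10, Q11, Q12}.
Not covered: Q2, Q7, Q8 — 3 items.

3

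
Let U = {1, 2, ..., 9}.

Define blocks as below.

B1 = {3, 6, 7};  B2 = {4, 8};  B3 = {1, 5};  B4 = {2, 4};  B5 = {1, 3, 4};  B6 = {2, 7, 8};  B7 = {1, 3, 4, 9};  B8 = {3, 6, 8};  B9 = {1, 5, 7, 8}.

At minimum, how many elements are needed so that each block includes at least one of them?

4

Take H = {4, 5, 6, 8}. Each listed block contains at least one of these, so H is a hitting set of size 4.
No choice of 3 elements meets every block, so 4 is the minimum.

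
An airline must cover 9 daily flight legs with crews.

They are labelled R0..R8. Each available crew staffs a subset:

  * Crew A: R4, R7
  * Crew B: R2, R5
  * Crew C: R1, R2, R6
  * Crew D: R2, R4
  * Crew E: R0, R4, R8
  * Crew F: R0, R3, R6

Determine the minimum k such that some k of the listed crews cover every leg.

A and B and C and E and F together: A ∪ B ∪ C ∪ E ∪ F = {R0, R1, R2, R3, R4, R5, R6, R7, R8} — every leg is covered.
No 4 of the 6 crews cover everything (all 15 combinations miss at least one leg), so 5 is optimal.

5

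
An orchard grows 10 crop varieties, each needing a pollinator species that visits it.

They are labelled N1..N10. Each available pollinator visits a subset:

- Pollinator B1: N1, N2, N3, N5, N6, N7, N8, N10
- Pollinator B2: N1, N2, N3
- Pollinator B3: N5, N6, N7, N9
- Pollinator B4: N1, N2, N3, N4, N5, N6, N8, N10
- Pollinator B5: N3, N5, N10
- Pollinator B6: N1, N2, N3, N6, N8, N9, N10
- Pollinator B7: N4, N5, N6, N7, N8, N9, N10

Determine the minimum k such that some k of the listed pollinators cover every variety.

2

B6 and B7 together: B6 ∪ B7 = {N1, N2, N3, N4, N5, N6, N7, N8, N9, N10} — every variety is covered.
No single pollinator has all 10 varieties (the largest, B1, has 8), so 2 is optimal.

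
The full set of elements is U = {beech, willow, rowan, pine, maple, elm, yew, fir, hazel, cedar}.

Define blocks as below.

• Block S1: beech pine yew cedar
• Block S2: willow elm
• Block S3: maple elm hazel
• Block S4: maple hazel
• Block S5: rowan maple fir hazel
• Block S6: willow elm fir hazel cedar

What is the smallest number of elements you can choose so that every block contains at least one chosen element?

3

H = {willow, yew, hazel} meets every block (each contains at least one member of H), and |H| = 3.
The blocks S1, S2, S4 are pairwise disjoint, so any hitting set needs a separate element for each — at least 3. Hence 3 is optimal.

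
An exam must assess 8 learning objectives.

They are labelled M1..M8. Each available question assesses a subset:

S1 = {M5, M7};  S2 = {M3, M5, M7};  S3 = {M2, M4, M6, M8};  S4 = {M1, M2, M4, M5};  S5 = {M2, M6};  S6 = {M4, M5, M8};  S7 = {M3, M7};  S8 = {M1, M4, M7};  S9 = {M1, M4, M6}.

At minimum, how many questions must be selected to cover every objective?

Take {S2, S3, S9}. Their union is {M1, M2, M3, M4, M5, M6, M7, M8}, which is all 8 objectives.
No 2 of the 9 questions cover everything (all 36 combinations miss at least one objective), so 3 is optimal.

3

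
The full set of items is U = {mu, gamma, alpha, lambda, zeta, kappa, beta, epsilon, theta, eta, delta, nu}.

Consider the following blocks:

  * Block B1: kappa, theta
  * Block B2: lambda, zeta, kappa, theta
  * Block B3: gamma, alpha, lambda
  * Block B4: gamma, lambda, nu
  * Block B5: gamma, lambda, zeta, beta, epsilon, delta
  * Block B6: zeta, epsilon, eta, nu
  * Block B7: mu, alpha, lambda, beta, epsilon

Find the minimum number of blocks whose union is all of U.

4

B2, B5, B6, and B7 cover everything between them: the union {mu, gamma, alpha, lambda, zeta, kappa, beta, epsilon, theta, eta, delta, nu} is all of U.
Only B7 contains mu, so B7 is forced; the remaining 7 items need at least 3 more blocks (each remaining block adds at most 3) — so at least 4 blocks are needed, and 4 is optimal.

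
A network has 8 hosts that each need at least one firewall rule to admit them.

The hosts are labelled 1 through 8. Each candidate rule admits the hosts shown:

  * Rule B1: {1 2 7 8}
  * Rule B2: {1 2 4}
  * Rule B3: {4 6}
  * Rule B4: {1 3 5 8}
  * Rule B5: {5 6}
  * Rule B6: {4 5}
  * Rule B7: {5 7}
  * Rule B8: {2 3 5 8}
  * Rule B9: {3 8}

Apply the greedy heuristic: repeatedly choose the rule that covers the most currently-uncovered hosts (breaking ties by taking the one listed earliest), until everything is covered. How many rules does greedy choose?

3

Greedy: pick B1 (covers 4 new) → pick B3 (covers 2 new) → pick B4 (covers 2 new). Total picks: 3.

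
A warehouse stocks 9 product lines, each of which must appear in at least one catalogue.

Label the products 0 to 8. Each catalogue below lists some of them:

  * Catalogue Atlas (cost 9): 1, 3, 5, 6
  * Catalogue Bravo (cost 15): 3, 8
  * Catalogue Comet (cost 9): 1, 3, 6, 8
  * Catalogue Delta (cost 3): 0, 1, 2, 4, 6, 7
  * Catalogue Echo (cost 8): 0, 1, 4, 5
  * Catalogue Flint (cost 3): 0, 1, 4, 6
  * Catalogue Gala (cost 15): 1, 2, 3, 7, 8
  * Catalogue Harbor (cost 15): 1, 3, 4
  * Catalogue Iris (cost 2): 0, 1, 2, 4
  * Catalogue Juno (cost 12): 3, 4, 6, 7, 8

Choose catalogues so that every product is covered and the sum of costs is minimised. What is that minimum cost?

20

Comet, Delta, Echo together cover every product (Comet ∪ Delta ∪ Echo = {0, 1, 2, 3, 4, 5, 6, 7, 8}); total cost 9 + 3 + 8 = 20.
The greedy pick Delta, Atlas, Comet costs 21; no covering selection beats 20.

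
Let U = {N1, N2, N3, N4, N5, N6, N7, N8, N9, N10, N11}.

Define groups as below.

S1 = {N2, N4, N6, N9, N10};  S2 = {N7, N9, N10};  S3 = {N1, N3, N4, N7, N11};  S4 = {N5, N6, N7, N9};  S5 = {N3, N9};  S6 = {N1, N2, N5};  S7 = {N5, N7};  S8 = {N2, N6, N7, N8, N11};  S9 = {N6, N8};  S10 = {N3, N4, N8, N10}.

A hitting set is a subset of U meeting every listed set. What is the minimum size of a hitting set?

4

H = {N4, N5, N8, N9} meets every group (each contains at least one member of H), and |H| = 4.
No choice of 3 elements meets every group, so 4 is the minimum.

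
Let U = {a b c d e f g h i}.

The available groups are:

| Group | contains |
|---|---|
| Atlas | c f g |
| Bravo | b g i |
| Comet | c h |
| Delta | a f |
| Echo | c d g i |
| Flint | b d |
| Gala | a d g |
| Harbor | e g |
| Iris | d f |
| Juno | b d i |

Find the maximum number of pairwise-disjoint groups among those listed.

Comet, Delta, Flint, Harbor are pairwise disjoint (Comet={c,h}; Delta={a,f}; Flint={b,d}; Harbor={e,g}).
Every remaining group overlaps one of these, and no 5 of the listed groups are pairwise disjoint, so 4 is the maximum.

4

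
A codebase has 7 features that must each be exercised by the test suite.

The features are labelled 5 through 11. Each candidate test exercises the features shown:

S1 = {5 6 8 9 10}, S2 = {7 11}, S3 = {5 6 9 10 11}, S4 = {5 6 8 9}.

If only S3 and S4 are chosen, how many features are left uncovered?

Union of S3, S4 = {5, 6, 8, 9, 10, 11}.
Not covered: 7 — 1 feature.

1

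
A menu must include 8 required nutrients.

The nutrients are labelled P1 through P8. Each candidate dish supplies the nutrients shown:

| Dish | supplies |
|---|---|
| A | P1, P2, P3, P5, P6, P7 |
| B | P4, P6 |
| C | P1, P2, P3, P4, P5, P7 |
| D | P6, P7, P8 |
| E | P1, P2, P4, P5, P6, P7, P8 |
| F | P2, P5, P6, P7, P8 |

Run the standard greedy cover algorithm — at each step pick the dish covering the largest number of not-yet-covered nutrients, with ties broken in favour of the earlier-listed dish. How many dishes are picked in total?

2

Greedy: pick E (covers 7 new) → pick A (covers 1 new). Total picks: 2.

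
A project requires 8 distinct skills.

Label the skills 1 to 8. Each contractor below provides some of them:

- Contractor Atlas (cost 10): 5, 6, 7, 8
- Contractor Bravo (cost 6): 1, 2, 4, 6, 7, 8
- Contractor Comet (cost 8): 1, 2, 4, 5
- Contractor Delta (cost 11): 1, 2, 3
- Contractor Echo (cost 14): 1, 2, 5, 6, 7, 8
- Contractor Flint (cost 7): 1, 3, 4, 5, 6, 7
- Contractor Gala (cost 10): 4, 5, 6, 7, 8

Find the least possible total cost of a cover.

Bravo, Flint together cover every skill (Bravo ∪ Flint = {1, 2, 3, 4, 5, 6, 7, 8}); total cost 6 + 7 = 13.
No covering selection has total cost below 13.

13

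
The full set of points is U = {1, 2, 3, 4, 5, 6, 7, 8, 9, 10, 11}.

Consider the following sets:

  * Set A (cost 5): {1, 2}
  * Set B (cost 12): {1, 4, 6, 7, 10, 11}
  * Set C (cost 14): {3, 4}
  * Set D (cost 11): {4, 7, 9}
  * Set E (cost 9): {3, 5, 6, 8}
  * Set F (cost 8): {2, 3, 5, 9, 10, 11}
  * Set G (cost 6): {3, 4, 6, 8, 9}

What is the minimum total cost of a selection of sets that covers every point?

26

B, F, G together cover every point (B ∪ F ∪ G = {1, 2, 3, 4, 5, 6, 7, 8, 9, 10, 11}); total cost 12 + 8 + 6 = 26.
The greedy pick G, F, A, D costs 30; no covering selection beats 26.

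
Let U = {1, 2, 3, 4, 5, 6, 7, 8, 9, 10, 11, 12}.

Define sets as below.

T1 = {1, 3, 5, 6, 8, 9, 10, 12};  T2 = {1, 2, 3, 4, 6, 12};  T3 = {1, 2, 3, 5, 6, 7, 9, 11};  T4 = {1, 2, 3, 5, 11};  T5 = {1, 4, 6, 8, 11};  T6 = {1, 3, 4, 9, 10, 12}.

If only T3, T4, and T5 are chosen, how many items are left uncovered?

Union of T3, T4, T5 = {1, 2, 3, 4, 5, 6, 7, 8, 9, 11}.
Not covered: 10, 12 — 2 items.

2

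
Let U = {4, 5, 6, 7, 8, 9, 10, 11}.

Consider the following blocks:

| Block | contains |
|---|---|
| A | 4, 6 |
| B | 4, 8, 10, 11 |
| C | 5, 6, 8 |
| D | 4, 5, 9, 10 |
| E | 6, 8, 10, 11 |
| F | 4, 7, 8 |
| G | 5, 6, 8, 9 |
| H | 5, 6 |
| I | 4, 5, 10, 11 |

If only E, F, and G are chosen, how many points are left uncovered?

0

Union of E, F, G = {4, 5, 6, 7, 8, 9, 10, 11} — that's every point, so 0 are uncovered.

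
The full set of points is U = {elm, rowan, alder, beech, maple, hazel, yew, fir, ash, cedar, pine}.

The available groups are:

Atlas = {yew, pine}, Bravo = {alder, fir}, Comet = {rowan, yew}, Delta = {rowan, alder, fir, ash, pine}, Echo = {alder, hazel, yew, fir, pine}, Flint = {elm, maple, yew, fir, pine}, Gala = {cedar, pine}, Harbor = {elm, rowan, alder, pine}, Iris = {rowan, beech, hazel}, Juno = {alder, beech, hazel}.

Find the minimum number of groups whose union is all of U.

Delta, Flint, Gala, and Juno cover everything between them: the union {elm, rowan, alder, beech, maple, hazel, yew, fir, ash, cedar, pine} is all of U.
Only Gala contains cedar, so Gala is forced; the remaining 9 points need at least 3 more groups (each remaining group adds at most 4) — so at least 4 groups are needed, and 4 is optimal.

4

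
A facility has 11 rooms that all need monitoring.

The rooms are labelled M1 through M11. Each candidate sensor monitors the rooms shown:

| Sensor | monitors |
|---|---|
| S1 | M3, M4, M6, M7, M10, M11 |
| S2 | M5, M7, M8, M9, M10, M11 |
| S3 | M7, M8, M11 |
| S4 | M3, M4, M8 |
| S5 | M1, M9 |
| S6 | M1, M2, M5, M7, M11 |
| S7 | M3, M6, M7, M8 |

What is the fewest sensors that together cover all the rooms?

3

S1 and S2 and S6 together: S1 ∪ S2 ∪ S6 = {M1, M2, M3, M4, M5, M6, M7, M8, M9, M10, M11} — every room is covered.
Only S6 contains M2, so S6 is forced; the remaining 6 rooms need at least 2 more sensors (each remaining sensor adds at most 4) — so at least 3 sensors are needed, and 3 is optimal.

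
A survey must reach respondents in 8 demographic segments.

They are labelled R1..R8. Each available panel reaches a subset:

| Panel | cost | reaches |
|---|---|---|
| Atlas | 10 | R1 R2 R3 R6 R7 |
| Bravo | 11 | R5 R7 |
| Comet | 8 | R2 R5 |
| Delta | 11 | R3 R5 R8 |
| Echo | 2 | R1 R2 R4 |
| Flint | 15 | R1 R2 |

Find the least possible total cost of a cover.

Atlas, Delta, Echo together cover every segment (Atlas ∪ Delta ∪ Echo = {R1, R2, R3, R4, R5, R6, R7, R8}); total cost 10 + 11 + 2 = 23.
No covering selection has total cost below 23.

23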